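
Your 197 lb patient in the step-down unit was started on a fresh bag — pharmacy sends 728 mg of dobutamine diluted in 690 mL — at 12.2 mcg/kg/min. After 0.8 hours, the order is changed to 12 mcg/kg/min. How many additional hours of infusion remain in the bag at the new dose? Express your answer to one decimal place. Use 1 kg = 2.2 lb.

10.5 hours

Initial rate:
Weight = 197 lb ÷ 2.2 lb/kg = 89.54545 kg
Dose = 12.2 mcg/kg/min × 89.54545 kg = 1092.455 mcg/min
1092.455 mcg/min × 60 min/hr = 65547.27 mcg/hr
Concentration = 728 mg ÷ 690 mL = 1.055072 mg/mL = 1055.072 mcg/mL
Rate = 65547.27 mcg/hr ÷ 1055.072 mcg/mL = 62.12585 mL/hr
Volume infused so far = 62.12585 mL/hr × 0.8 hr = 49.70068 mL
Volume remaining = 690 − 49.70068 = 640.2993 mL
New rate:
Dose = 12 mcg/kg/min × 89.54545 kg = 1074.545 mcg/min
1074.545 mcg/min × 60 min/hr = 64472.73 mcg/hr
Rate = 64472.73 mcg/hr ÷ 1055.072 mcg/mL = 61.10739 mL/hr
Time remaining = 640.2993 mL ÷ 61.10739 mL/hr = 10.47826 hr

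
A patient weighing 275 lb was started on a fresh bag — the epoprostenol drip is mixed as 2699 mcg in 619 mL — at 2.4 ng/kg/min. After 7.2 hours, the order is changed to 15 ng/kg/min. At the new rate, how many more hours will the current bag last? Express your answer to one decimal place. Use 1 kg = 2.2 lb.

Initial rate:
Weight = 275 lb ÷ 2.2 lb/kg = 125 kg
Dose = 2.4 ng/kg/min × 125 kg = 300 ng/min
300 ng/min × 60 min/hr = 18000 ng/hr
Concentration = 2699 mcg ÷ 619 mL = 4.360258 mcg/mL = 4360.258 ng/mL
Rate = 18000 ng/hr ÷ 4360.258 ng/mL = 4.128196 mL/hr
Volume infused so far = 4.128196 mL/hr × 7.2 hr = 29.72301 mL
Volume remaining = 619 − 29.72301 = 589.277 mL
New rate:
Dose = 15 ng/kg/min × 125 kg = 1875 ng/min
1875 ng/min × 60 min/hr = 112500 ng/hr
Rate = 112500 ng/hr ÷ 4360.258 ng/mL = 25.80122 mL/hr
Time remaining = 589.277 mL ÷ 25.80122 mL/hr = 22.83911 hr

22.8 hours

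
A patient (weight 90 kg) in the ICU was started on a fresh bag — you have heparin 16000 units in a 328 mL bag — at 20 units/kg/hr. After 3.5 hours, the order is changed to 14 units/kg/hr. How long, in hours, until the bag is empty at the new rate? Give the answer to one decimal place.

7.7 hours

Initial rate:
Dose = 20 units/kg/hr × 90 kg = 1800 units/hr
Concentration = 16000 units ÷ 328 mL = 48.78049 units/mL
Rate = 1800 units/hr ÷ 48.78049 units/mL = 36.9 mL/hr
Volume infused so far = 36.9 mL/hr × 3.5 hr = 129.15 mL
Volume remaining = 328 − 129.15 = 198.85 mL
New rate:
Dose = 14 units/kg/hr × 90 kg = 1260 units/hr
Rate = 1260 units/hr ÷ 48.78049 units/mL = 25.83 mL/hr
Time remaining = 198.85 mL ÷ 25.83 mL/hr = 7.698413 hr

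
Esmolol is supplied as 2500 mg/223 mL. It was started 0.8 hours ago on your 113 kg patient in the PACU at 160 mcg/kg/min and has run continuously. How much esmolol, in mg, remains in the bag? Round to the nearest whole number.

1632 mg

Dose = 160 mcg/kg/min × 113 kg = 18080 mcg/min
18080 mcg/min × 60 min/hr = 1084800 mcg/hr
Concentration = 2500 mg ÷ 223 mL = 11.21076 mg/mL = 11210.76 mcg/mL
Rate = 1084800 mcg/hr ÷ 11210.76 mcg/mL = 96.76416 mL/hr
Volume infused = 96.76416 mL/hr × 0.8 hr = 77.41133 mL
Volume remaining = 223 − 77.41133 = 145.5887 mL
Drug remaining = 145.5887 mL × 11210.76 mcg/mL = 1632160 mcg = 1632.16 mg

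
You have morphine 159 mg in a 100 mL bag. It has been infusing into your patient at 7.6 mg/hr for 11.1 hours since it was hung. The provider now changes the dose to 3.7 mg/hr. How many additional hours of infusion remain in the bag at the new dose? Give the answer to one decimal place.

Initial rate:
Concentration = 159 mg ÷ 100 mL = 1.59 mg/mL
Rate = 7.6 mg/hr ÷ 1.59 mg/mL = 4.779874 mL/hr
Volume infused so far = 4.779874 mL/hr × 11.1 hr = 53.0566 mL
Volume remaining = 100 − 53.0566 = 46.9434 mL
New rate:
Rate = 3.7 mg/hr ÷ 1.59 mg/mL = 2.327044 mL/hr
Time remaining = 46.9434 mL ÷ 2.327044 mL/hr = 20.17297 hr

20.2 hours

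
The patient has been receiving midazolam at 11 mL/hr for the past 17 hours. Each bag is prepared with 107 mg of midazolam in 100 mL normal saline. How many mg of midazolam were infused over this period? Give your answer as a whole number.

Concentration = 107 mg ÷ 100 mL = 1.07 mg/mL
Drug rate = 11 mL/hr × 1.07 mg/mL = 11.77 mg/hr
Total = 11.77 mg/hr × 17 hr = 200.09 mg

200 mg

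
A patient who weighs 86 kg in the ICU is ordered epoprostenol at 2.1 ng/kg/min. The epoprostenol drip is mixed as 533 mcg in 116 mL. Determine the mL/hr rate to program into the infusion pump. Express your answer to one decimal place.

2.4 mL/hr

Dose = 2.1 ng/kg/min × 86 kg = 180.6 ng/min
180.6 ng/min × 60 min/hr = 10836 ng/hr
Concentration = 533 mcg ÷ 116 mL = 4.594828 mcg/mL = 4594.828 ng/mL
Rate = 10836 ng/hr ÷ 4594.828 ng/mL = 2.358304 mL/hr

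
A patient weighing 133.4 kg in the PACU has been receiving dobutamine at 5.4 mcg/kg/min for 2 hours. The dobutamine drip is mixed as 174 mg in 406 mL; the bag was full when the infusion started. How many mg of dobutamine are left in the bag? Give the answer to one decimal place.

Dose = 5.4 mcg/kg/min × 133.4 kg = 720.36 mcg/min
720.36 mcg/min × 60 min/hr = 43221.6 mcg/hr
Concentration = 174 mg ÷ 406 mL = 0.4285714 mg/mL = 428.5714 mcg/mL
Rate = 43221.6 mcg/hr ÷ 428.5714 mcg/mL = 100.8504 mL/hr
Volume infused = 100.8504 mL/hr × 2 hr = 201.7008 mL
Volume remaining = 406 − 201.7008 = 204.2992 mL
Drug remaining = 204.2992 mL × 428.5714 mcg/mL = 87556.8 mcg = 87.5568 mg

87.6 mg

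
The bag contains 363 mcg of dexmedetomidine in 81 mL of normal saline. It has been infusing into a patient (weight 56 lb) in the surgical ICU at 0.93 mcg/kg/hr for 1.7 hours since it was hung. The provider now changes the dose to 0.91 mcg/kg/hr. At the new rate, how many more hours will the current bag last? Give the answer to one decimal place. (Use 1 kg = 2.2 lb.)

13.9 hours

Initial rate:
Weight = 56 lb ÷ 2.2 lb/kg = 25.45455 kg
Dose = 0.93 mcg/kg/hr × 25.45455 kg = 23.67273 mcg/hr
Concentration = 363 mcg ÷ 81 mL = 4.481481 mcg/mL
Rate = 23.67273 mcg/hr ÷ 4.481481 mcg/mL = 5.282344 mL/hr
Volume infused so far = 5.282344 mL/hr × 1.7 hr = 8.979985 mL
Volume remaining = 81 − 8.979985 = 72.02002 mL
New rate:
Dose = 0.91 mcg/kg/hr × 25.45455 kg = 23.16364 mcg/hr
Rate = 23.16364 mcg/hr ÷ 4.481481 mcg/mL = 5.168745 mL/hr
Time remaining = 72.02002 mL ÷ 5.168745 mL/hr = 13.93375 hr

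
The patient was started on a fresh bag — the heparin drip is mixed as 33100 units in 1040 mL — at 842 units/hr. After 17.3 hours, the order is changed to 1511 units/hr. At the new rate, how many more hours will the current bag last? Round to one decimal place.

12.3 hours

Initial rate:
Concentration = 33100 units ÷ 1040 mL = 31.82692 units/mL
Rate = 842 units/hr ÷ 31.82692 units/mL = 26.45559 mL/hr
Volume infused so far = 26.45559 mL/hr × 17.3 hr = 457.6817 mL
Volume remaining = 1040 − 457.6817 = 582.3183 mL
New rate:
Rate = 1511 units/hr ÷ 31.82692 units/mL = 47.47553 mL/hr
Time remaining = 582.3183 mL ÷ 47.47553 mL/hr = 12.26565 hr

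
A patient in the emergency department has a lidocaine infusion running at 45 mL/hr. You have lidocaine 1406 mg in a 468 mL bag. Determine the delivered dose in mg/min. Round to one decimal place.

Concentration = 1406 mg ÷ 468 mL = 3.004274 mg/mL
Drug rate = 45 mL/hr × 3.004274 mg/mL = 135.1923 mg/hr
135.1923 mg/hr ÷ 60 min/hr = 2.253205 mg/min

2.3 mg/min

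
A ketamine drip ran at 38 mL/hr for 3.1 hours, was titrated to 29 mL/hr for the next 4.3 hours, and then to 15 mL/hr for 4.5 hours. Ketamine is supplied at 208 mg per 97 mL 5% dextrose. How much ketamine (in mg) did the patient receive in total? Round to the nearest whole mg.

Concentration = 208 mg ÷ 97 mL = 2.14433 mg/mL
Stage 1: 38 mL/hr × 3.1 hr = 117.8 mL → 117.8 mL × 2.14433 mg/mL = 252.6021 mg
Stage 2: 29 mL/hr × 4.3 hr = 124.7 mL → 124.7 mL × 2.14433 mg/mL = 267.3979 mg
Stage 3: 15 mL/hr × 4.5 hr = 67.5 mL → 67.5 mL × 2.14433 mg/mL = 144.7423 mg
Total = 252.6021 + 267.3979 + 144.7423 = 664.7423 mg

665 mg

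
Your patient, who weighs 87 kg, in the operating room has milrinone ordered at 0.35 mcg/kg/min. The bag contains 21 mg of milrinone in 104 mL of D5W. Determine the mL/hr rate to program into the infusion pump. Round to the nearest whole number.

Dose = 0.35 mcg/kg/min × 87 kg = 30.45 mcg/min
30.45 mcg/min × 60 min/hr = 1827 mcg/hr
Concentration = 21 mg ÷ 104 mL = 0.2019231 mg/mL = 201.9231 mcg/mL
Rate = 1827 mcg/hr ÷ 201.9231 mcg/mL = 9.048 mL/hr

9 mL/hr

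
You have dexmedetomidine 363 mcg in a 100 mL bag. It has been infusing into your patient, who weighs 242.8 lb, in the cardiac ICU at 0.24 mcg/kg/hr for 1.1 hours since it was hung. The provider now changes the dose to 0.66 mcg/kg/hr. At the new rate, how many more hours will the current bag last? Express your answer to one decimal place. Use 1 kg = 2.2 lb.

4.6 hours

Initial rate:
Weight = 242.8 lb ÷ 2.2 lb/kg = 110.3636 kg
Dose = 0.24 mcg/kg/hr × 110.3636 kg = 26.48727 mcg/hr
Concentration = 363 mcg ÷ 100 mL = 3.63 mcg/mL
Rate = 26.48727 mcg/hr ÷ 3.63 mcg/mL = 7.296769 mL/hr
Volume infused so far = 7.296769 mL/hr × 1.1 hr = 8.026446 mL
Volume remaining = 100 − 8.026446 = 91.97355 mL
New rate:
Dose = 0.66 mcg/kg/hr × 110.3636 kg = 72.84 mcg/hr
Rate = 72.84 mcg/hr ÷ 3.63 mcg/mL = 20.06612 mL/hr
Time remaining = 91.97355 mL ÷ 20.06612 mL/hr = 4.583526 hr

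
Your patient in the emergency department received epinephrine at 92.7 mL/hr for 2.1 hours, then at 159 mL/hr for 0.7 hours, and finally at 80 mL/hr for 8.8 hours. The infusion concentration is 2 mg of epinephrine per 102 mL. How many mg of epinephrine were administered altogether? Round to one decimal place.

19.8 mg

Concentration = 2 mg ÷ 102 mL = 0.01960784 mg/mL
Stage 1: 92.7 mL/hr × 2.1 hr = 194.67 mL → 194.67 mL × 0.01960784 mg/mL = 3.817059 mg
Stage 2: 159 mL/hr × 0.7 hr = 111.3 mL → 111.3 mL × 0.01960784 mg/mL = 2.182353 mg
Stage 3: 80 mL/hr × 8.8 hr = 704 mL → 704 mL × 0.01960784 mg/mL = 13.80392 mg
Total = 3.817059 + 2.182353 + 13.80392 = 19.80333 mg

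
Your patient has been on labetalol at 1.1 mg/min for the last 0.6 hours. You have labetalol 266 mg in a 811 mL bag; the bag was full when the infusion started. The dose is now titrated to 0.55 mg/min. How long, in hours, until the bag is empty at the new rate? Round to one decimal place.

6.9 hours

Initial rate:
1.1 mg/min × 60 min/hr = 66 mg/hr
Concentration = 266 mg ÷ 811 mL = 0.3279901 mg/mL
Rate = 66 mg/hr ÷ 0.3279901 mg/mL = 201.2256 mL/hr
Volume infused so far = 201.2256 mL/hr × 0.6 hr = 120.7353 mL
Volume remaining = 811 − 120.7353 = 690.2647 mL
New rate:
0.55 mg/min × 60 min/hr = 33 mg/hr
Rate = 33 mg/hr ÷ 0.3279901 mg/mL = 100.6128 mL/hr
Time remaining = 690.2647 mL ÷ 100.6128 mL/hr = 6.860606 hr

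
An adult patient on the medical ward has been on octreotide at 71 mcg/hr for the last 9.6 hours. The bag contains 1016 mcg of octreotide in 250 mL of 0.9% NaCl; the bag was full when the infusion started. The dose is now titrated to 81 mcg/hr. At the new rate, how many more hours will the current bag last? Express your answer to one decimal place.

Initial rate:
Concentration = 1016 mcg ÷ 250 mL = 4.064 mcg/mL
Rate = 71 mcg/hr ÷ 4.064 mcg/mL = 17.47047 mL/hr
Volume infused so far = 17.47047 mL/hr × 9.6 hr = 167.7165 mL
Volume remaining = 250 − 167.7165 = 82.28346 mL
New rate:
Rate = 81 mcg/hr ÷ 4.064 mcg/mL = 19.9311 mL/hr
Time remaining = 82.28346 mL ÷ 19.9311 mL/hr = 4.128395 hr

4.1 hours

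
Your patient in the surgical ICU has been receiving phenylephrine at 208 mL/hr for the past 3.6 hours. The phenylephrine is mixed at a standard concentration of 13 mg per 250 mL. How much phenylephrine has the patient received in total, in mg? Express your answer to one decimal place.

38.9 mg

Concentration = 13 mg ÷ 250 mL = 0.052 mg/mL = 52 mcg/mL
Drug rate = 208 mL/hr × 52 mcg/mL = 10816 mcg/hr
Total = 10816 mcg/hr × 3.6 hr = 38937.6 mcg = 38.9376 mg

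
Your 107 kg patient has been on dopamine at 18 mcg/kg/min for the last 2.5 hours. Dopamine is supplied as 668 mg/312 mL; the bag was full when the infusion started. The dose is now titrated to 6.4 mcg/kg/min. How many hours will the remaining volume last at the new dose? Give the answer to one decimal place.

Initial rate:
Dose = 18 mcg/kg/min × 107 kg = 1926 mcg/min
1926 mcg/min × 60 min/hr = 115560 mcg/hr
Concentration = 668 mg ÷ 312 mL = 2.141026 mg/mL = 2141.026 mcg/mL
Rate = 115560 mcg/hr ÷ 2141.026 mcg/mL = 53.97413 mL/hr
Volume infused so far = 53.97413 mL/hr × 2.5 hr = 134.9353 mL
Volume remaining = 312 − 134.9353 = 177.0647 mL
New rate:
Dose = 6.4 mcg/kg/min × 107 kg = 684.8 mcg/min
684.8 mcg/min × 60 min/hr = 41088 mcg/hr
Rate = 41088 mcg/hr ÷ 2141.026 mcg/mL = 19.1908 mL/hr
Time remaining = 177.0647 mL ÷ 19.1908 mL/hr = 9.226538 hr

9.2 hours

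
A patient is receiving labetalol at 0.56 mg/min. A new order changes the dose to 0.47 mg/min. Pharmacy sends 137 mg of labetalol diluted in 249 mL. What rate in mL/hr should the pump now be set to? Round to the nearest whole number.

0.47 mg/min × 60 min/hr = 28.2 mg/hr
Concentration = 137 mg ÷ 249 mL = 0.5502008 mg/mL
Rate = 28.2 mg/hr ÷ 0.5502008 mg/mL = 51.25401 mL/hr

51 mL/hr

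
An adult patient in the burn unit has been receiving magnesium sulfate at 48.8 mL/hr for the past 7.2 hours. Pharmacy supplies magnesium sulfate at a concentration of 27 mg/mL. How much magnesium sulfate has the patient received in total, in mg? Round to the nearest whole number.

Drug rate = 48.8 mL/hr × 27 mg/mL = 1317.6 mg/hr
Total = 1317.6 mg/hr × 7.2 hr = 9486.72 mg

9487 mg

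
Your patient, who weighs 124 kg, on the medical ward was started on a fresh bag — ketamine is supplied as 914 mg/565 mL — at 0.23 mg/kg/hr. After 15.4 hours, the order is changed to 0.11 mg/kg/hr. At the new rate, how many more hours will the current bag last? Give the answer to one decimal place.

34.8 hours

Initial rate:
Dose = 0.23 mg/kg/hr × 124 kg = 28.52 mg/hr
Concentration = 914 mg ÷ 565 mL = 1.617699 mg/mL
Rate = 28.52 mg/hr ÷ 1.617699 mg/mL = 17.62998 mL/hr
Volume infused so far = 17.62998 mL/hr × 15.4 hr = 271.5017 mL
Volume remaining = 565 − 271.5017 = 293.4983 mL
New rate:
Dose = 0.11 mg/kg/hr × 124 kg = 13.64 mg/hr
Rate = 13.64 mg/hr ÷ 1.617699 mg/mL = 8.431729 mL/hr
Time remaining = 293.4983 mL ÷ 8.431729 mL/hr = 34.8088 hr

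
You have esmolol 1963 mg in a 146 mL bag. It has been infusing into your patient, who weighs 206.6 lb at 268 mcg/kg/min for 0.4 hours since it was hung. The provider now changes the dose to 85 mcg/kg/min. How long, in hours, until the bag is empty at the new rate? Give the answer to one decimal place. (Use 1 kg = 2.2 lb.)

2.8 hours

Initial rate:
Weight = 206.6 lb ÷ 2.2 lb/kg = 93.90909 kg
Dose = 268 mcg/kg/min × 93.90909 kg = 25167.64 mcg/min
25167.64 mcg/min × 60 min/hr = 1510058 mcg/hr
Concentration = 1963 mg ÷ 146 mL = 13.44521 mg/mL = 13445.21 mcg/mL
Rate = 1510058 mcg/hr ÷ 13445.21 mcg/mL = 112.312 mL/hr
Volume infused so far = 112.312 mL/hr × 0.4 hr = 44.92481 mL
Volume remaining = 146 − 44.92481 = 101.0752 mL
New rate:
Dose = 85 mcg/kg/min × 93.90909 kg = 7982.273 mcg/min
7982.273 mcg/min × 60 min/hr = 478936.4 mcg/hr
Rate = 478936.4 mcg/hr ÷ 13445.21 mcg/mL = 35.62135 mL/hr
Time remaining = 101.0752 mL ÷ 35.62135 mL/hr = 2.837489 hr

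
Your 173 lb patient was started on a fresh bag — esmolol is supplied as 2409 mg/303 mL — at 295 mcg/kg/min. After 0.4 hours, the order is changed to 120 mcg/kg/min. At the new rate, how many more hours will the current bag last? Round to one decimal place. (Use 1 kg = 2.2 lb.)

Initial rate:
Weight = 173 lb ÷ 2.2 lb/kg = 78.63636 kg
Dose = 295 mcg/kg/min × 78.63636 kg = 23197.73 mcg/min
23197.73 mcg/min × 60 min/hr = 1391864 mcg/hr
Concentration = 2409 mg ÷ 303 mL = 7.950495 mg/mL = 7950.495 mcg/mL
Rate = 1391864 mcg/hr ÷ 7950.495 mcg/mL = 175.0663 mL/hr
Volume infused so far = 175.0663 mL/hr × 0.4 hr = 70.02651 mL
Volume remaining = 303 − 70.02651 = 232.9735 mL
New rate:
Dose = 120 mcg/kg/min × 78.63636 kg = 9436.364 mcg/min
9436.364 mcg/min × 60 min/hr = 566181.8 mcg/hr
Rate = 566181.8 mcg/hr ÷ 7950.495 mcg/mL = 71.2134 mL/hr
Time remaining = 232.9735 mL ÷ 71.2134 mL/hr = 3.271484 hr

3.3 hours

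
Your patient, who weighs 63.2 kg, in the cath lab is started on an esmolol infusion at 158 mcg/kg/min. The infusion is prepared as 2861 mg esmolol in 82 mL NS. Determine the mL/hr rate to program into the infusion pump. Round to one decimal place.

17.2 mL/hr

Dose = 158 mcg/kg/min × 63.2 kg = 9985.6 mcg/min
9985.6 mcg/min × 60 min/hr = 599136 mcg/hr
Concentration = 2861 mg ÷ 82 mL = 34.89024 mg/mL = 34890.24 mcg/mL
Rate = 599136 mcg/hr ÷ 34890.24 mcg/mL = 17.17202 mL/hr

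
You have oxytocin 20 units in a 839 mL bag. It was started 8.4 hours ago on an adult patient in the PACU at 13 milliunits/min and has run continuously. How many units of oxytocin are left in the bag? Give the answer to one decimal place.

13 milliunits/min × 60 min/hr = 780 milliunits/hr
Concentration = 20 units ÷ 839 mL = 0.0238379 units/mL = 23.8379 milliunits/mL
Rate = 780 milliunits/hr ÷ 23.8379 milliunits/mL = 32.721 mL/hr
Volume infused = 32.721 mL/hr × 8.4 hr = 274.8564 mL
Volume remaining = 839 − 274.8564 = 564.1436 mL
Drug remaining = 564.1436 mL × 23.8379 milliunits/mL = 13448 milliunits = 13.448 units

13.4 units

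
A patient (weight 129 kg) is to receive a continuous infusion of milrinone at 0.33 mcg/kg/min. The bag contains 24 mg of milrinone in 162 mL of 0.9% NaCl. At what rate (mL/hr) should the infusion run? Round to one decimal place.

17.2 mL/hr

Dose = 0.33 mcg/kg/min × 129 kg = 42.57 mcg/min
42.57 mcg/min × 60 min/hr = 2554.2 mcg/hr
Concentration = 24 mg ÷ 162 mL = 0.1481481 mg/mL = 148.1481 mcg/mL
Rate = 2554.2 mcg/hr ÷ 148.1481 mcg/mL = 17.24085 mL/hr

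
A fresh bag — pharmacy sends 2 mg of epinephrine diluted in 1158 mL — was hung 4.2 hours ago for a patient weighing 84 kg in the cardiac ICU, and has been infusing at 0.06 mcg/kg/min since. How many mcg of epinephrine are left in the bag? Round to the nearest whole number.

Dose = 0.06 mcg/kg/min × 84 kg = 5.04 mcg/min
5.04 mcg/min × 60 min/hr = 302.4 mcg/hr
Concentration = 2 mg ÷ 1158 mL = 0.001727116 mg/mL = 1.727116 mcg/mL
Rate = 302.4 mcg/hr ÷ 1.727116 mcg/mL = 175.0896 mL/hr
Volume infused = 175.0896 mL/hr × 4.2 hr = 735.3763 mL
Volume remaining = 1158 − 735.3763 = 422.6237 mL
Drug remaining = 422.6237 mL × 1.727116 mcg/mL = 729.92 mcg

730 mcg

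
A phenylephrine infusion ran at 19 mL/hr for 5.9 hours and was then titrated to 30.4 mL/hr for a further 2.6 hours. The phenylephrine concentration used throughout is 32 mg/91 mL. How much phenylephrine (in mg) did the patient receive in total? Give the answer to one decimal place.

67.2 mg

Concentration = 32 mg ÷ 91 mL = 0.3516484 mg/mL
Stage 1: 19 mL/hr × 5.9 hr = 112.1 mL → 112.1 mL × 0.3516484 mg/mL = 39.41978 mg
Stage 2: 30.4 mL/hr × 2.6 hr = 79.04 mL → 79.04 mL × 0.3516484 mg/mL = 27.79429 mg
Total = 39.41978 + 27.79429 = 67.21407 mg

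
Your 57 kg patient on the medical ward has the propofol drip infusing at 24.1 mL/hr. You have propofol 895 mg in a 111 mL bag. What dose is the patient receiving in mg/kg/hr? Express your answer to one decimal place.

Concentration = 895 mg ÷ 111 mL = 8.063063 mg/mL
Drug rate = 24.1 mL/hr × 8.063063 mg/mL = 194.3198 mg/hr
194.3198 mg/hr ÷ 57 kg = 3.40912 mg/kg/hr

3.4 mg/kg/hr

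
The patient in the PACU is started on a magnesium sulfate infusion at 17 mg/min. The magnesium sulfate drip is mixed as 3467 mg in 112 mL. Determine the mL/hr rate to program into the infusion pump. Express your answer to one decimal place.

17 mg/min × 60 min/hr = 1020 mg/hr
Concentration = 3467 mg ÷ 112 mL = 30.95536 mg/mL
Rate = 1020 mg/hr ÷ 30.95536 mg/mL = 32.95068 mL/hr

33.0 mL/hr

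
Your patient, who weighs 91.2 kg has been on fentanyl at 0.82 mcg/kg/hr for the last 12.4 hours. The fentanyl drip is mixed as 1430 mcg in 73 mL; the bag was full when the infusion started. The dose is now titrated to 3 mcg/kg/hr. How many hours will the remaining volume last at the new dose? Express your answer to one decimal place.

Initial rate:
Dose = 0.82 mcg/kg/hr × 91.2 kg = 74.784 mcg/hr
Concentration = 1430 mcg ÷ 73 mL = 19.58904 mcg/mL
Rate = 74.784 mcg/hr ÷ 19.58904 mcg/mL = 3.817645 mL/hr
Volume infused so far = 3.817645 mL/hr × 12.4 hr = 47.33879 mL
Volume remaining = 73 − 47.33879 = 25.66121 mL
New rate:
Dose = 3 mcg/kg/hr × 91.2 kg = 273.6 mcg/hr
Rate = 273.6 mcg/hr ÷ 19.58904 mcg/mL = 13.96699 mL/hr
Time remaining = 25.66121 mL ÷ 13.96699 mL/hr = 1.837275 hr

1.8 hours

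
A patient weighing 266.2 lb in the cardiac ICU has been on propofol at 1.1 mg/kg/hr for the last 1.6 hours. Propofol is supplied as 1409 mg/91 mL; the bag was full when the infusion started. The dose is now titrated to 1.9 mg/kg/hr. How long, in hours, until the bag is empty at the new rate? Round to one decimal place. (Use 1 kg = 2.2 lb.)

Initial rate:
Weight = 266.2 lb ÷ 2.2 lb/kg = 121 kg
Dose = 1.1 mg/kg/hr × 121 kg = 133.1 mg/hr
Concentration = 1409 mg ÷ 91 mL = 15.48352 mg/mL
Rate = 133.1 mg/hr ÷ 15.48352 mg/mL = 8.596238 mL/hr
Volume infused so far = 8.596238 mL/hr × 1.6 hr = 13.75398 mL
Volume remaining = 91 − 13.75398 = 77.24602 mL
New rate:
Dose = 1.9 mg/kg/hr × 121 kg = 229.9 mg/hr
Rate = 229.9 mg/hr ÷ 15.48352 mg/mL = 14.84805 mL/hr
Time remaining = 77.24602 mL ÷ 14.84805 mL/hr = 5.202436 hr

5.2 hours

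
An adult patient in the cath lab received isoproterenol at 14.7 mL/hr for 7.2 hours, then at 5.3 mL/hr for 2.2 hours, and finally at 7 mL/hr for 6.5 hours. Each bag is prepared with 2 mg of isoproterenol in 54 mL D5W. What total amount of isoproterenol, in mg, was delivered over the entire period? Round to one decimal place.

Concentration = 2 mg ÷ 54 mL = 0.03703704 mg/mL
Stage 1: 14.7 mL/hr × 7.2 hr = 105.84 mL → 105.84 mL × 0.03703704 mg/mL = 3.92 mg
Stage 2: 5.3 mL/hr × 2.2 hr = 11.66 mL → 11.66 mL × 0.03703704 mg/mL = 0.4318519 mg
Stage 3: 7 mL/hr × 6.5 hr = 45.5 mL → 45.5 mL × 0.03703704 mg/mL = 1.685185 mg
Total = 3.92 + 0.4318519 + 1.685185 = 6.037037 mg

6.0 mg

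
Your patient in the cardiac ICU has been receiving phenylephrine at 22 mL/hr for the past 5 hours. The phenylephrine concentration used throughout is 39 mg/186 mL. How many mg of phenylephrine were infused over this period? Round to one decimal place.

23.1 mg

Concentration = 39 mg ÷ 186 mL = 0.2096774 mg/mL = 209.6774 mcg/mL
Drug rate = 22 mL/hr × 209.6774 mcg/mL = 4612.903 mcg/hr
Total = 4612.903 mcg/hr × 5 hr = 23064.52 mcg = 23.06452 mg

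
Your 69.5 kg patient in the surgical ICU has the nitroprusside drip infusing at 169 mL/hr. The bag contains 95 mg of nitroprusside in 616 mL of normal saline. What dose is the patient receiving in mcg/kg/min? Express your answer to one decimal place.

Concentration = 95 mg ÷ 616 mL = 0.1542208 mg/mL = 154.2208 mcg/mL
Drug rate = 169 mL/hr × 154.2208 mcg/mL = 26063.31 mcg/hr
26063.31 mcg/hr ÷ 60 min/hr = 434.3885 mcg/min
434.3885 mcg/min ÷ 69.5 kg = 6.250195 mcg/kg/min

6.3 mcg/kg/min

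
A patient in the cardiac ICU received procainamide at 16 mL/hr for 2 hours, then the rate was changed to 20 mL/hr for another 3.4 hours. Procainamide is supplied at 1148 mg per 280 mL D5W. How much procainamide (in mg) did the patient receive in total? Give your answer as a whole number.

Concentration = 1148 mg ÷ 280 mL = 4.1 mg/mL
Stage 1: 16 mL/hr × 2 hr = 32 mL → 32 mL × 4.1 mg/mL = 131.2 mg
Stage 2: 20 mL/hr × 3.4 hr = 68 mL → 68 mL × 4.1 mg/mL = 278.8 mg
Total = 131.2 + 278.8 = 410 mg

410 mg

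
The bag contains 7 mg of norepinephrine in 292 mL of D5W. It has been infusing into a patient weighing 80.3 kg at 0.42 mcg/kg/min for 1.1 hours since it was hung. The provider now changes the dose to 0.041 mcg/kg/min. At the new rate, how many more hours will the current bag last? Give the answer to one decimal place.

24.2 hours

Initial rate:
Dose = 0.42 mcg/kg/min × 80.3 kg = 33.726 mcg/min
33.726 mcg/min × 60 min/hr = 2023.56 mcg/hr
Concentration = 7 mg ÷ 292 mL = 0.0239726 mg/mL = 23.9726 mcg/mL
Rate = 2023.56 mcg/hr ÷ 23.9726 mcg/mL = 84.41136 mL/hr
Volume infused so far = 84.41136 mL/hr × 1.1 hr = 92.8525 mL
Volume remaining = 292 − 92.8525 = 199.1475 mL
New rate:
Dose = 0.041 mcg/kg/min × 80.3 kg = 3.2923 mcg/min
3.2923 mcg/min × 60 min/hr = 197.538 mcg/hr
Rate = 197.538 mcg/hr ÷ 23.9726 mcg/mL = 8.240157 mL/hr
Time remaining = 199.1475 mL ÷ 8.240157 mL/hr = 24.16793 hr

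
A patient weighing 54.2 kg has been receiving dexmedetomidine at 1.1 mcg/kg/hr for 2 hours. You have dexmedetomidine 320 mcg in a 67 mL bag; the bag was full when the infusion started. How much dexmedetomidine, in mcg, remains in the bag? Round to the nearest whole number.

201 mcg

Dose = 1.1 mcg/kg/hr × 54.2 kg = 59.62 mcg/hr
Concentration = 320 mcg ÷ 67 mL = 4.776119 mcg/mL
Rate = 59.62 mcg/hr ÷ 4.776119 mcg/mL = 12.48294 mL/hr
Volume infused = 12.48294 mL/hr × 2 hr = 24.96588 mL
Volume remaining = 67 − 24.96588 = 42.03412 mL
Drug remaining = 42.03412 mL × 4.776119 mcg/mL = 200.76 mcg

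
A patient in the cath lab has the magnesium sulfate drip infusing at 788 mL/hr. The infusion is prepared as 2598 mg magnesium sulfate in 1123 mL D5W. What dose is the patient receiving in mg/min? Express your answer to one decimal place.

Concentration = 2598 mg ÷ 1123 mL = 2.313446 mg/mL
Drug rate = 788 mL/hr × 2.313446 mg/mL = 1822.996 mg/hr
1822.996 mg/hr ÷ 60 min/hr = 30.38326 mg/min

30.4 mg/min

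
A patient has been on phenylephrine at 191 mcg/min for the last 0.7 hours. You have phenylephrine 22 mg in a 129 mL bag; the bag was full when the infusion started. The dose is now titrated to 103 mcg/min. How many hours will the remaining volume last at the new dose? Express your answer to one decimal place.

Initial rate:
191 mcg/min × 60 min/hr = 11460 mcg/hr
Concentration = 22 mg ÷ 129 mL = 0.1705426 mg/mL = 170.5426 mcg/mL
Rate = 11460 mcg/hr ÷ 170.5426 mcg/mL = 67.19727 mL/hr
Volume infused so far = 67.19727 mL/hr × 0.7 hr = 47.03809 mL
Volume remaining = 129 − 47.03809 = 81.96191 mL
New rate:
103 mcg/min × 60 min/hr = 6180 mcg/hr
Rate = 6180 mcg/hr ÷ 170.5426 mcg/mL = 36.23727 mL/hr
Time remaining = 81.96191 mL ÷ 36.23727 mL/hr = 2.261812 hr

2.3 hours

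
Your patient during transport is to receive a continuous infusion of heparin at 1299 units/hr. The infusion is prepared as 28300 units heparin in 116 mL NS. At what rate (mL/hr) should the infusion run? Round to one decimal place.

5.3 mL/hr

Concentration = 28300 units ÷ 116 mL = 243.9655 units/mL
Rate = 1299 units/hr ÷ 243.9655 units/mL = 5.324523 mL/hr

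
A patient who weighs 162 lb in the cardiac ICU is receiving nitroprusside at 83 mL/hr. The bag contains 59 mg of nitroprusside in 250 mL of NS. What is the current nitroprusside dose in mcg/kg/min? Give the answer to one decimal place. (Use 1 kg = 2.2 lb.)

Weight = 162 lb ÷ 2.2 lb/kg = 73.63636 kg
Concentration = 59 mg ÷ 250 mL = 0.236 mg/mL = 236 mcg/mL
Drug rate = 83 mL/hr × 236 mcg/mL = 19588 mcg/hr
19588 mcg/hr ÷ 60 min/hr = 326.4667 mcg/min
326.4667 mcg/min ÷ 73.63636 kg = 4.433498 mcg/kg/min

4.4 mcg/kg/min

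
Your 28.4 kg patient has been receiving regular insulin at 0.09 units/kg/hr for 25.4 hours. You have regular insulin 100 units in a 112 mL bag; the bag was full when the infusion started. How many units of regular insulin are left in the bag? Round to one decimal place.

Dose = 0.09 units/kg/hr × 28.4 kg = 2.556 units/hr
Concentration = 100 units ÷ 112 mL = 0.8928571 units/mL
Rate = 2.556 units/hr ÷ 0.8928571 units/mL = 2.86272 mL/hr
Volume infused = 2.86272 mL/hr × 25.4 hr = 72.71309 mL
Volume remaining = 112 − 72.71309 = 39.28691 mL
Drug remaining = 39.28691 mL × 0.8928571 units/mL = 35.0776 units

35.1 units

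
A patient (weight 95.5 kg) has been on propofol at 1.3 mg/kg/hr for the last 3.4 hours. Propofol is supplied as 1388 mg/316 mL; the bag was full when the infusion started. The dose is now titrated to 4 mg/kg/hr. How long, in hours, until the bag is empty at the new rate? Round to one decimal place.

Initial rate:
Dose = 1.3 mg/kg/hr × 95.5 kg = 124.15 mg/hr
Concentration = 1388 mg ÷ 316 mL = 4.392405 mg/mL
Rate = 124.15 mg/hr ÷ 4.392405 mg/mL = 28.2647 mL/hr
Volume infused so far = 28.2647 mL/hr × 3.4 hr = 96.09997 mL
Volume remaining = 316 − 96.09997 = 219.9 mL
New rate:
Dose = 4 mg/kg/hr × 95.5 kg = 382 mg/hr
Rate = 382 mg/hr ÷ 4.392405 mg/mL = 86.9683 mL/hr
Time remaining = 219.9 mL ÷ 86.9683 mL/hr = 2.528508 hr

2.5 hours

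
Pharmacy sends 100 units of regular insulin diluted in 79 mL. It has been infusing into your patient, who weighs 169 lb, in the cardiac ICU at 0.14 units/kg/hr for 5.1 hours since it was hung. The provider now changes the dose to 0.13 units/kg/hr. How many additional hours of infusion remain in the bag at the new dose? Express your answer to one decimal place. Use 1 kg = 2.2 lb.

Initial rate:
Weight = 169 lb ÷ 2.2 lb/kg = 76.81818 kg
Dose = 0.14 units/kg/hr × 76.81818 kg = 10.75455 units/hr
Concentration = 100 units ÷ 79 mL = 1.265823 units/mL
Rate = 10.75455 units/hr ÷ 1.265823 units/mL = 8.496091 mL/hr
Volume infused so far = 8.496091 mL/hr × 5.1 hr = 43.33006 mL
Volume remaining = 79 − 43.33006 = 35.66994 mL
New rate:
Dose = 0.13 units/kg/hr × 76.81818 kg = 9.986364 units/hr
Rate = 9.986364 units/hr ÷ 1.265823 units/mL = 7.889227 mL/hr
Time remaining = 35.66994 mL ÷ 7.889227 mL/hr = 4.521347 hr

4.5 hours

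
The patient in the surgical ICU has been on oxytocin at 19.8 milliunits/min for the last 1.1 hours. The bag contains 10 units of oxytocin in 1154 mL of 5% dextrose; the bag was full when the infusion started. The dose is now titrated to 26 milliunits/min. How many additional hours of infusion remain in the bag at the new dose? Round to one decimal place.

Initial rate:
19.8 milliunits/min × 60 min/hr = 1188 milliunits/hr
Concentration = 10 units ÷ 1154 mL = 0.008665511 units/mL = 8.665511 milliunits/mL
Rate = 1188 milliunits/hr ÷ 8.665511 milliunits/mL = 137.0952 mL/hr
Volume infused so far = 137.0952 mL/hr × 1.1 hr = 150.8047 mL
Volume remaining = 1154 − 150.8047 = 1003.195 mL
New rate:
26 milliunits/min × 60 min/hr = 1560 milliunits/hr
Rate = 1560 milliunits/hr ÷ 8.665511 milliunits/mL = 180.024 mL/hr
Time remaining = 1003.195 mL ÷ 180.024 mL/hr = 5.572564 hr

5.6 hours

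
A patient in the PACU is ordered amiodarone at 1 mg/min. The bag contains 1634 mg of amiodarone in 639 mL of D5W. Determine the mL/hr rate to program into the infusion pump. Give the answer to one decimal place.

1 mg/min × 60 min/hr = 60 mg/hr
Concentration = 1634 mg ÷ 639 mL = 2.557121 mg/mL
Rate = 60 mg/hr ÷ 2.557121 mg/mL = 23.46389 mL/hr

23.5 mL/hr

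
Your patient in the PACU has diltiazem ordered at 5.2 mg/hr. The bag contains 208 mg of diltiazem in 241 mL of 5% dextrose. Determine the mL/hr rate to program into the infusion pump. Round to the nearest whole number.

6 mL/hr

Concentration = 208 mg ÷ 241 mL = 0.8630705 mg/mL
Rate = 5.2 mg/hr ÷ 0.8630705 mg/mL = 6.025 mL/hr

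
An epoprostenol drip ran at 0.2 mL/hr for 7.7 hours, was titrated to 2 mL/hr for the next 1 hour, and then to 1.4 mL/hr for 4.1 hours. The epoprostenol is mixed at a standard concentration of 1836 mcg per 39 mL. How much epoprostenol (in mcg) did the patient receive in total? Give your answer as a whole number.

437 mcg

Concentration = 1836 mcg ÷ 39 mL = 47.07692 mcg/mL
Stage 1: 0.2 mL/hr × 7.7 hr = 1.54 mL → 1.54 mL × 47.07692 mcg/mL = 72.49846 mcg
Stage 2: 2 mL/hr × 1 hr = 2 mL → 2 mL × 47.07692 mcg/mL = 94.15385 mcg
Stage 3: 1.4 mL/hr × 4.1 hr = 5.74 mL → 5.74 mL × 47.07692 mcg/mL = 270.2215 mcg
Total = 72.49846 + 94.15385 + 270.2215 = 436.8738 mcg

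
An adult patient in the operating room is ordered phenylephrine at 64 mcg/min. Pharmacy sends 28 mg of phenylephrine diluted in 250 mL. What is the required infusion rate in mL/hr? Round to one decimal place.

64 mcg/min × 60 min/hr = 3840 mcg/hr
Concentration = 28 mg ÷ 250 mL = 0.112 mg/mL = 112 mcg/mL
Rate = 3840 mcg/hr ÷ 112 mcg/mL = 34.28571 mL/hr

34.3 mL/hr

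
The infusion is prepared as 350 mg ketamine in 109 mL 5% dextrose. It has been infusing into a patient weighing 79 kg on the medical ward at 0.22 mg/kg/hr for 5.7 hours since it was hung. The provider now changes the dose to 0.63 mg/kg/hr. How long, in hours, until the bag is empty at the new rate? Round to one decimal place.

5.0 hours

Initial rate:
Dose = 0.22 mg/kg/hr × 79 kg = 17.38 mg/hr
Concentration = 350 mg ÷ 109 mL = 3.211009 mg/mL
Rate = 17.38 mg/hr ÷ 3.211009 mg/mL = 5.412629 mL/hr
Volume infused so far = 5.412629 mL/hr × 5.7 hr = 30.85198 mL
Volume remaining = 109 − 30.85198 = 78.14802 mL
New rate:
Dose = 0.63 mg/kg/hr × 79 kg = 49.77 mg/hr
Rate = 49.77 mg/hr ÷ 3.211009 mg/mL = 15.4998 mL/hr
Time remaining = 78.14802 mL ÷ 15.4998 mL/hr = 5.041873 hr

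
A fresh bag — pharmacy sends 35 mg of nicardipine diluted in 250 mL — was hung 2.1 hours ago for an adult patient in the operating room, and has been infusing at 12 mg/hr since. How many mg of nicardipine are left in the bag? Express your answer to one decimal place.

9.8 mg

Concentration = 35 mg ÷ 250 mL = 0.14 mg/mL
Rate = 12 mg/hr ÷ 0.14 mg/mL = 85.71429 mL/hr
Volume infused = 85.71429 mL/hr × 2.1 hr = 180 mL
Volume remaining = 250 − 180 = 70 mL
Drug remaining = 70 mL × 0.14 mg/mL = 9.8 mg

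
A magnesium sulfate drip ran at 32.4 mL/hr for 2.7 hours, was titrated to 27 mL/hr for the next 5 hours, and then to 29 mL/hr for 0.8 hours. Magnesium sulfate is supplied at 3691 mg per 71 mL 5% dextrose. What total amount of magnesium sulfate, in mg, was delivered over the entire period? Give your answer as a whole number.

Concentration = 3691 mg ÷ 71 mL = 51.98592 mg/mL
Stage 1: 32.4 mL/hr × 2.7 hr = 87.48 mL → 87.48 mL × 51.98592 mg/mL = 4547.728 mg
Stage 2: 27 mL/hr × 5 hr = 135 mL → 135 mL × 51.98592 mg/mL = 7018.099 mg
Stage 3: 29 mL/hr × 0.8 hr = 23.2 mL → 23.2 mL × 51.98592 mg/mL = 1206.073 mg
Total = 4547.728 + 7018.099 + 1206.073 = 12771.9 mg

12772 mg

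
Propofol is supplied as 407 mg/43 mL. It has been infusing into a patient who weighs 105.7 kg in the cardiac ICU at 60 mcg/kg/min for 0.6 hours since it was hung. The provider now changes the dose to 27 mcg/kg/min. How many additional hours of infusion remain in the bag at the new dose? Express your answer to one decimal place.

Initial rate:
Dose = 60 mcg/kg/min × 105.7 kg = 6342 mcg/min
6342 mcg/min × 60 min/hr = 380520 mcg/hr
Concentration = 407 mg ÷ 43 mL = 9.465116 mg/mL = 9465.116 mcg/mL
Rate = 380520 mcg/hr ÷ 9465.116 mcg/mL = 40.20236 mL/hr
Volume infused so far = 40.20236 mL/hr × 0.6 hr = 24.12142 mL
Volume remaining = 43 − 24.12142 = 18.87858 mL
New rate:
Dose = 27 mcg/kg/min × 105.7 kg = 2853.9 mcg/min
2853.9 mcg/min × 60 min/hr = 171234 mcg/hr
Rate = 171234 mcg/hr ÷ 9465.116 mcg/mL = 18.09106 mL/hr
Time remaining = 18.87858 mL ÷ 18.09106 mL/hr = 1.043531 hr

1.0 hours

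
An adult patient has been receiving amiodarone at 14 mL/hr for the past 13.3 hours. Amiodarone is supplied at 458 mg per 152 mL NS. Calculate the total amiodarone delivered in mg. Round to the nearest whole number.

Concentration = 458 mg ÷ 152 mL = 3.013158 mg/mL
Drug rate = 14 mL/hr × 3.013158 mg/mL = 42.18421 mg/hr
Total = 42.18421 mg/hr × 13.3 hr = 561.05 mg

561 mg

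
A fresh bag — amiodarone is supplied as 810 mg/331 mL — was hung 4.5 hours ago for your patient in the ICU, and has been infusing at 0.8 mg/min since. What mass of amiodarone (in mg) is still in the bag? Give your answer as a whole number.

0.8 mg/min × 60 min/hr = 48 mg/hr
Concentration = 810 mg ÷ 331 mL = 2.44713 mg/mL
Rate = 48 mg/hr ÷ 2.44713 mg/mL = 19.61481 mL/hr
Volume infused = 19.61481 mL/hr × 4.5 hr = 88.26667 mL
Volume remaining = 331 − 88.26667 = 242.7333 mL
Drug remaining = 242.7333 mL × 2.44713 mg/mL = 594 mg

594 mg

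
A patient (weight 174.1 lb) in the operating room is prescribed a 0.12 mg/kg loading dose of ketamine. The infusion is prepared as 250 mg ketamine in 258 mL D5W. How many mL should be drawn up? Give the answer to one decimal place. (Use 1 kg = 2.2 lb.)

9.8 mL

Weight = 174.1 lb ÷ 2.2 lb/kg = 79.13636 kg
Dose = 0.12 mg/kg × 79.13636 kg = 9.496364 mg
Concentration = 250 mg ÷ 258 mL = 0.9689922 mg/mL
Volume = 9.496364 mg ÷ 0.9689922 mg/mL = 9.800247 mL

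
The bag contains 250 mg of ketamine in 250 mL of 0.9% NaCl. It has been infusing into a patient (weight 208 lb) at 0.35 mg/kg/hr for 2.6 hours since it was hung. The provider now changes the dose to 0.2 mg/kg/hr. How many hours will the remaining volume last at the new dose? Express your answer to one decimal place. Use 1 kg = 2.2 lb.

8.7 hours

Initial rate:
Weight = 208 lb ÷ 2.2 lb/kg = 94.54545 kg
Dose = 0.35 mg/kg/hr × 94.54545 kg = 33.09091 mg/hr
Concentration = 250 mg ÷ 250 mL = 1 mg/mL
Rate = 33.09091 mg/hr ÷ 1 mg/mL = 33.09091 mL/hr
Volume infused so far = 33.09091 mL/hr × 2.6 hr = 86.03636 mL
Volume remaining = 250 − 86.03636 = 163.9636 mL
New rate:
Dose = 0.2 mg/kg/hr × 94.54545 kg = 18.90909 mg/hr
Rate = 18.90909 mg/hr ÷ 1 mg/mL = 18.90909 mL/hr
Time remaining = 163.9636 mL ÷ 18.90909 mL/hr = 8.671154 hr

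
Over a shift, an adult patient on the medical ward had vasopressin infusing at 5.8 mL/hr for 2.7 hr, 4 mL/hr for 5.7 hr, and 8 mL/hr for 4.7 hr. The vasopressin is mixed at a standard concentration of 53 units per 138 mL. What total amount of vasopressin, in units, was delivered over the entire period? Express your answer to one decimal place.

29.2 units

Concentration = 53 units ÷ 138 mL = 0.384058 units/mL
Stage 1: 5.8 mL/hr × 2.7 hr = 15.66 mL → 15.66 mL × 0.384058 units/mL = 6.014348 units
Stage 2: 4 mL/hr × 5.7 hr = 22.8 mL → 22.8 mL × 0.384058 units/mL = 8.756522 units
Stage 3: 8 mL/hr × 4.7 hr = 37.6 mL → 37.6 mL × 0.384058 units/mL = 14.44058 units
Total = 6.014348 + 8.756522 + 14.44058 = 29.21145 units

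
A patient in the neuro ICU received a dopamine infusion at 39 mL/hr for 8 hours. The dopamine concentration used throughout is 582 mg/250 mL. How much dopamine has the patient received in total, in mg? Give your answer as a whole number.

Concentration = 582 mg ÷ 250 mL = 2.328 mg/mL = 2328 mcg/mL
Drug rate = 39 mL/hr × 2328 mcg/mL = 90792 mcg/hr
Total = 90792 mcg/hr × 8 hr = 726336 mcg = 726.336 mg

726 mg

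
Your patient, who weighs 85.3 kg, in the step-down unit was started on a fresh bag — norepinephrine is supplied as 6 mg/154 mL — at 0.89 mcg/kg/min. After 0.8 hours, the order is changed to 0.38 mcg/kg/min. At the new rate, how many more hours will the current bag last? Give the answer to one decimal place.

Initial rate:
Dose = 0.89 mcg/kg/min × 85.3 kg = 75.917 mcg/min
75.917 mcg/min × 60 min/hr = 4555.02 mcg/hr
Concentration = 6 mg ÷ 154 mL = 0.03896104 mg/mL = 38.96104 mcg/mL
Rate = 4555.02 mcg/hr ÷ 38.96104 mcg/mL = 116.9122 mL/hr
Volume infused so far = 116.9122 mL/hr × 0.8 hr = 93.52974 mL
Volume remaining = 154 − 93.52974 = 60.47026 mL
New rate:
Dose = 0.38 mcg/kg/min × 85.3 kg = 32.414 mcg/min
32.414 mcg/min × 60 min/hr = 1944.84 mcg/hr
Rate = 1944.84 mcg/hr ÷ 38.96104 mcg/mL = 49.91756 mL/hr
Time remaining = 60.47026 mL ÷ 49.91756 mL/hr = 1.211402 hr

1.2 hours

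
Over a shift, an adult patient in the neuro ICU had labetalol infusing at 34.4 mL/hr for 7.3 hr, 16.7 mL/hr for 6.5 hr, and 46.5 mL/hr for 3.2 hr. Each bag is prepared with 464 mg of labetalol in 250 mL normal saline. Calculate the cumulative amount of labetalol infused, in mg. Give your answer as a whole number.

Concentration = 464 mg ÷ 250 mL = 1.856 mg/mL
Stage 1: 34.4 mL/hr × 7.3 hr = 251.12 mL → 251.12 mL × 1.856 mg/mL = 466.0787 mg
Stage 2: 16.7 mL/hr × 6.5 hr = 108.55 mL → 108.55 mL × 1.856 mg/mL = 201.4688 mg
Stage 3: 46.5 mL/hr × 3.2 hr = 148.8 mL → 148.8 mL × 1.856 mg/mL = 276.1728 mg
Total = 466.0787 + 201.4688 + 276.1728 = 943.7203 mg

944 mg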